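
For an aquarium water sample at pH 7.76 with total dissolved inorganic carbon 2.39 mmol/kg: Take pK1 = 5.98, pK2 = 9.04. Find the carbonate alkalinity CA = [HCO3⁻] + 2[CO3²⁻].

CA = 2.47 mmol/kg

CA = [HCO3⁻] + 2[CO3²⁻] = (α₁ + 2α₂)·DIC
At pH 7.76: [H⁺]/K1 = 10^-1.78 = 0.016596, K2/[H⁺] = 10^-1.28 = 0.052481
α₁ = 1/(1 + 0.016596 + 0.052481) = 1/1.0691 = 0.9354; α₂ = α₁·K2/[H⁺] = 0.04909
α₁ + 2α₂ = 1.0336
CA = 1.0336 × 2.39 = 2.47 mmol/kg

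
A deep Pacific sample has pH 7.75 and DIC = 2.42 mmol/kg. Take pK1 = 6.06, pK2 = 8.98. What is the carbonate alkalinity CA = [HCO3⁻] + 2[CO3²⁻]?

CA = [HCO3⁻] + 2[CO3²⁻] = (α₁ + 2α₂)·DIC
At pH 7.75: [H⁺]/K1 = 10^-1.69 = 0.020417, K2/[H⁺] = 10^-1.23 = 0.058884
α₁ = 1/(1 + 0.020417 + 0.058884) = 1/1.0793 = 0.9265; α₂ = α₁·K2/[H⁺] = 0.05456
α₁ + 2α₂ = 1.0356
CA = 1.0356 × 2.42 = 2.51 mmol/kg

CA = 2.51 mmol/kg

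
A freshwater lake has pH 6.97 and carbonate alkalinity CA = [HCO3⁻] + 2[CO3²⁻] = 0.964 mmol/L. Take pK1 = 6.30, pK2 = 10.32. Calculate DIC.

CA = [HCO3⁻] + 2[CO3²⁻] = (α₁ + 2α₂)·DIC
At pH 6.97: [H⁺]/K1 = 10^-0.67 = 0.21380, K2/[H⁺] = 10^-3.35 = 0.00044668
α₁ = 1/(1 + 0.21380 + 0.00044668) = 1/1.2142 = 0.8236; α₂ = α₁·K2/[H⁺] = 0.0003679
α₁ + 2α₂ = 0.8243
DIC = CA / (α₁ + 2α₂) = 0.964 / 0.8243 = 1.17 mmol/L

DIC = 1.17 mmol/L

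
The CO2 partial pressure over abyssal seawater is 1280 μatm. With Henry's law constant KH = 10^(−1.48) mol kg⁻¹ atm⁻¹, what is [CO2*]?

[CO2*] = 42.4 μmol/kg

KH = 10^(−1.48) = 3.311×10^-2 mol kg⁻¹ atm⁻¹
[CO2*] = KH · pCO2 = 3.311×10^-2 × 1280×10^-6 atm = 4.24×10^-5 mol/kg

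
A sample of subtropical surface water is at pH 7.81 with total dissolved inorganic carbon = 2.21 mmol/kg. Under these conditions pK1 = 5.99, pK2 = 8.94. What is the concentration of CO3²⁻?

[CO3²⁻] = 0.150 mmol/kg

α₂ = 1 / (1 + [H⁺]/K2 + [H⁺]²/(K1K2)) = 1 / (1 + 10^+1.13 + 10^-0.69)
   = 1 / (1 + 13.490 + 0.20417) = 1/14.694 = 0.06806
[CO3²⁻] = α₂ × DIC = 0.06806 × 2.21 = 0.150 mmol/kg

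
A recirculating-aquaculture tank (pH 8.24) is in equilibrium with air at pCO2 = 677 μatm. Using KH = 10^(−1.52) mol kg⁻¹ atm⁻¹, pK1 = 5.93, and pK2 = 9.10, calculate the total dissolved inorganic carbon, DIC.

[CO2*] = KH · pCO2 = 10^(−1.52) × 677×10^-6 = 2.045×10^-5 mol/kg
α₀ = 1/(1 + K1/[H⁺] + K1K2/[H⁺]²) = 1/(1 + 10^+2.31 + 10^+1.45) = 0.004285
DIC = [CO2*]/α₀ = 2.045×10^-5 / 0.004285 = 4.77 mmol/kg

DIC = 4.77 mmol/kg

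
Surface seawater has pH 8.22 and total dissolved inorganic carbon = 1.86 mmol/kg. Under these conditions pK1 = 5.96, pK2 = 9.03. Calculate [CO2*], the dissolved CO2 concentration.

α₀ = 1 / (1 + K1/[H⁺] + K1K2/[H⁺]²) = 1 / (1 + 10^+2.26 + 10^+1.45)
   = 1 / (1 + 181.97 + 28.184) = 1/211.15 = 0.004736
[CO2*] = α₀ × DIC = 0.004736 × 1.86 = 0.00881 mmol/kg = 8.81 μmol/kg

[CO2*] = 8.81 μmol/kg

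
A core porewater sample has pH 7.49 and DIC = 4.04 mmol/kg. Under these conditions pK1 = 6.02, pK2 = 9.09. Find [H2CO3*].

[CO2*] = 0.129 mmol/kg

α₀ = 1 / (1 + K1/[H⁺] + K1K2/[H⁺]²) = 1 / (1 + 10^+1.47 + 10^-0.13)
   = 1 / (1 + 29.512 + 0.74131) = 1/31.253 = 0.03200
[CO2*] = α₀ × DIC = 0.03200 × 4.04 = 0.129 mmol/kg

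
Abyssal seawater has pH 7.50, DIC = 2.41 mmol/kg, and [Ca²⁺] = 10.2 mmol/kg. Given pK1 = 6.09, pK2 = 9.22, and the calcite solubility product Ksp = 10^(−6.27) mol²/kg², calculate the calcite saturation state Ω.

Ω = 0.824

α₂ = 1 / (1 + [H⁺]/K2 + [H⁺]²/(K1K2)) = 1 / (1 + 10^+1.72 + 10^+0.31)
   = 1 / (1 + 52.481 + 2.0417) = 1/55.522 = 0.01801
[CO3²⁻] = α₂ × DIC = 0.01801 × 2.41 = 0.04341 mmol/kg
Ksp = 10^(−6.27) = 5.370×10^-7
Ω = [Ca²⁺][CO3²⁻]/Ksp = (10.2×10^-3)(4.341×10^-5) / 5.370×10^-7 = 0.824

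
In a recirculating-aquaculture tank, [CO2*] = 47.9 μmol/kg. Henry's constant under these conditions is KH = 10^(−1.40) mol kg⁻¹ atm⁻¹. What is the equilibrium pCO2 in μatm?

KH = 10^(−1.40) = 3.981×10^-2 mol kg⁻¹ atm⁻¹
pCO2 = [CO2*]/KH = 47.9×10^-6 / 3.981×10^-2 = 1.20×10^-3 atm = 1200 μatm

pCO2 = 1200 μatm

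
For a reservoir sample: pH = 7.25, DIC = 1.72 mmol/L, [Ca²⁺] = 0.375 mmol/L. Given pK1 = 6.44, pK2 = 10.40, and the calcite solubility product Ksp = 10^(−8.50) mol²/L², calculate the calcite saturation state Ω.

α₂ = 1 / (1 + [H⁺]/K2 + [H⁺]²/(K1K2)) = 1 / (1 + 10^+3.15 + 10^+2.34)
   = 1 / (1 + 1412.5 + 218.78) = 1/1632.3 = 0.0006126
[CO3²⁻] = α₂ × DIC = 0.0006126 × 1.72 = 0.001054 mmol/L = 1.054 μmol/L
Ksp = 10^(−8.50) = 3.162×10^-9
Ω = [Ca²⁺][CO3²⁻]/Ksp = (0.375×10^-3)(1.054×10^-6) / 3.162×10^-9 = 0.125

Ω = 0.125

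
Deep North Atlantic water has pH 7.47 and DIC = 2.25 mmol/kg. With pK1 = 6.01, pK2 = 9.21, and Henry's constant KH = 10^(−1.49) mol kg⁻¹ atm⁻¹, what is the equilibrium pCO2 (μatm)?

pCO2 = 2290 μatm

α₀ = 1 / (1 + K1/[H⁺] + K1K2/[H⁺]²) = 1 / (1 + 10^+1.46 + 10^-0.28)
   = 1 / (1 + 28.840 + 0.52481) = 1/30.365 = 0.03293
[CO2*] = α₀ × DIC = 0.03293 × 2.25 = 0.07410 mmol/kg
pCO2 = [CO2*]/KH = 7.410×10^-5 / 3.236×10^-2 = 2290 μatm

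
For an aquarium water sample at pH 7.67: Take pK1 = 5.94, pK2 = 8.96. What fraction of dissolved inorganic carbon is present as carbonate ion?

α₂ = 1 / (1 + [H⁺]/K2 + [H⁺]²/(K1K2)) = 1 / (1 + 10^+1.29 + 10^-0.44)
   = 1 / (1 + 19.498 + 0.36308) = 1/20.862 = 0.04794

α₂ = 0.0479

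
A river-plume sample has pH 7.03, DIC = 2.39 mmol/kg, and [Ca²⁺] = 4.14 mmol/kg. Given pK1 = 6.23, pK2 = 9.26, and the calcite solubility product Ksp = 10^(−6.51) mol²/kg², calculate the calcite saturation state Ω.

α₂ = 1 / (1 + [H⁺]/K2 + [H⁺]²/(K1K2)) = 1 / (1 + 10^+2.23 + 10^+1.43)
   = 1 / (1 + 169.82 + 26.915) = 1/197.74 = 0.005057
[CO3²⁻] = α₂ × DIC = 0.005057 × 2.39 = 0.01209 mmol/kg = 12.09 μmol/kg
Ksp = 10^(−6.51) = 3.090×10^-7
Ω = [Ca²⁺][CO3²⁻]/Ksp = (4.14×10^-3)(1.209×10^-5) / 3.090×10^-7 = 0.162

Ω = 0.162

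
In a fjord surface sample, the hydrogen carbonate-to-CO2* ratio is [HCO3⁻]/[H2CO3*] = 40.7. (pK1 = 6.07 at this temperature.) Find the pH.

From K1 = [H⁺][HCO3⁻]/[H2CO3*]:  pH = pK1 + log₁₀([HCO3⁻]/[H2CO3*])
log₁₀(40.7) = +1.610
pH = 6.07 + (+1.610) = 7.68

pH = 7.68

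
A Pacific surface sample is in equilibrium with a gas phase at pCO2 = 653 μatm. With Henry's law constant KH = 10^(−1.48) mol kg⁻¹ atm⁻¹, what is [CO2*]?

[CO2*] = 21.6 μmol/kg

KH = 10^(−1.48) = 3.311×10^-2 mol kg⁻¹ atm⁻¹
[CO2*] = KH · pCO2 = 3.311×10^-2 × 653×10^-6 atm = 2.16×10^-5 mol/kg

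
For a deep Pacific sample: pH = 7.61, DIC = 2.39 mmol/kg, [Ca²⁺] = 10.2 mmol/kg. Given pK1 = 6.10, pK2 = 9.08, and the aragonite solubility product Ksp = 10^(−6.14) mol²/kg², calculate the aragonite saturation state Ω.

α₂ = 1 / (1 + [H⁺]/K2 + [H⁺]²/(K1K2)) = 1 / (1 + 10^+1.47 + 10^-0.04)
   = 1 / (1 + 29.512 + 0.91201) = 1/31.424 = 0.03182
[CO3²⁻] = α₂ × DIC = 0.03182 × 2.39 = 0.07606 mmol/kg
Ksp = 10^(−6.14) = 7.244×10^-7
Ω = [Ca²⁺][CO3²⁻]/Ksp = (10.2×10^-3)(7.606×10^-5) / 7.244×10^-7 = 1.07

Ω = 1.07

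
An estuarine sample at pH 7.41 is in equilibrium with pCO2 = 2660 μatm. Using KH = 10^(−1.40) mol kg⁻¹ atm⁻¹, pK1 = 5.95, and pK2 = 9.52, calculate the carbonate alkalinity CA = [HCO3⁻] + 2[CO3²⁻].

[CO2*] = KH · pCO2 = 10^(−1.40) × 2660×10^-6 = 1.059×10^-4 mol/kg
α₀ = 1/(1 + K1/[H⁺] + K1K2/[H⁺]²) = 1/(1 + 10^+1.46 + 10^-0.65) = 0.03326
DIC = [CO2*]/α₀ = 1.059×10^-4 / 0.03326 = 3.184 mmol/kg
CA = (α₁ + 2α₂)·DIC = (0.9593 + 2×0.007446) × 3.184 = 3.10 mmol/kg

CA = 3.10 mmol/kg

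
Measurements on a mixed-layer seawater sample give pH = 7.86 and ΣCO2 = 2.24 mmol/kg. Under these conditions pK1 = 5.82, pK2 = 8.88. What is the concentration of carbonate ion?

[CO3²⁻] = 0.194 mmol/kg

α₂ = 1 / (1 + [H⁺]/K2 + [H⁺]²/(K1K2)) = 1 / (1 + 10^+1.02 + 10^-1.02)
   = 1 / (1 + 10.471 + 0.095499) = 1/11.567 = 0.08645
[CO3²⁻] = α₂ × DIC = 0.08645 × 2.24 = 0.194 mmol/kg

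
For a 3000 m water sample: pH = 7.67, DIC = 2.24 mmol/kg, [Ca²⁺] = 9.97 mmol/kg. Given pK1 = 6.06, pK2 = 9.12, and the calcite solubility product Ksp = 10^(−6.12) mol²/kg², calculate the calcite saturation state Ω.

α₂ = 1 / (1 + [H⁺]/K2 + [H⁺]²/(K1K2)) = 1 / (1 + 10^+1.45 + 10^-0.16)
   = 1 / (1 + 28.184 + 0.69183) = 1/29.876 = 0.03347
[CO3²⁻] = α₂ × DIC = 0.03347 × 2.24 = 0.07498 mmol/kg
Ksp = 10^(−6.12) = 7.586×10^-7
Ω = [Ca²⁺][CO3²⁻]/Ksp = (9.97×10^-3)(7.498×10^-5) / 7.586×10^-7 = 0.985

Ω = 0.985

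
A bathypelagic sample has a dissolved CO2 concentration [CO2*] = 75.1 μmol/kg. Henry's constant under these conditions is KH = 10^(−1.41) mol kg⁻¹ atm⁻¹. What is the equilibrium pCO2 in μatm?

KH = 10^(−1.41) = 3.890×10^-2 mol kg⁻¹ atm⁻¹
pCO2 = [CO2*]/KH = 75.1×10^-6 / 3.890×10^-2 = 1.93×10^-3 atm = 1930 μatm

pCO2 = 1930 μatm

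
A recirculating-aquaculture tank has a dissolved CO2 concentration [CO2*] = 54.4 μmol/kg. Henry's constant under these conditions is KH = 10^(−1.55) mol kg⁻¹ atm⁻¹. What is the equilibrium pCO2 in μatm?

pCO2 = 1930 μatm

KH = 10^(−1.55) = 2.818×10^-2 mol kg⁻¹ atm⁻¹
pCO2 = [CO2*]/KH = 54.4×10^-6 / 2.818×10^-2 = 1.93×10^-3 atm = 1930 μatm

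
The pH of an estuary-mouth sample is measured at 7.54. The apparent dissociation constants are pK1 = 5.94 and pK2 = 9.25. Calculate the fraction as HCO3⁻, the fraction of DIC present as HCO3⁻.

α₁ = 1 / (1 + [H⁺]/K1 + K2/[H⁺]) = 1 / (1 + 10^-1.60 + 10^-1.71)
   = 1 / (1 + 0.025119 + 0.019498) = 1/1.0446 = 0.9573

α₁ = 0.957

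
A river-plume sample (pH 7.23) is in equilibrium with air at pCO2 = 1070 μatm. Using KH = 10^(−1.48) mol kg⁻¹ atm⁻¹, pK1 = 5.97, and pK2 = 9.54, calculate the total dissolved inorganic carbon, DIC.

[CO2*] = KH · pCO2 = 10^(−1.48) × 1070×10^-6 = 3.543×10^-5 mol/kg
α₀ = 1/(1 + K1/[H⁺] + K1K2/[H⁺]²) = 1/(1 + 10^+1.26 + 10^-1.05) = 0.05185
DIC = [CO2*]/α₀ = 3.543×10^-5 / 0.05185 = 0.683 mmol/kg

DIC = 0.683 mmol/kg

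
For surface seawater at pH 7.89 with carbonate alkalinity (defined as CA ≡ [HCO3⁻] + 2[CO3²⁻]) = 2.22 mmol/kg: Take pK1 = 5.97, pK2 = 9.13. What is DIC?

CA = [HCO3⁻] + 2[CO3²⁻] = (α₁ + 2α₂)·DIC
At pH 7.89: [H⁺]/K1 = 10^-1.92 = 0.012023, K2/[H⁺] = 10^-1.24 = 0.057544
α₁ = 1/(1 + 0.012023 + 0.057544) = 1/1.0696 = 0.9350; α₂ = α₁·K2/[H⁺] = 0.05380
α₁ + 2α₂ = 1.0426
DIC = CA / (α₁ + 2α₂) = 2.22 / 1.0426 = 2.13 mmol/kg

DIC = 2.13 mmol/kg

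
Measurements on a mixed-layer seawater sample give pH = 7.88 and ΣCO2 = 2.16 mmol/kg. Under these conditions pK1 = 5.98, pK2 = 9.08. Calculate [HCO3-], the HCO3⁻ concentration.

[HCO3⁻] = 2.01 mmol/kg

α₁ = 1 / (1 + [H⁺]/K1 + K2/[H⁺]) = 1 / (1 + 10^-1.90 + 10^-1.20)
   = 1 / (1 + 0.012589 + 0.063096) = 1/1.0757 = 0.9296
[HCO3⁻] = α₁ × DIC = 0.9296 × 2.16 = 2.01 mmol/kg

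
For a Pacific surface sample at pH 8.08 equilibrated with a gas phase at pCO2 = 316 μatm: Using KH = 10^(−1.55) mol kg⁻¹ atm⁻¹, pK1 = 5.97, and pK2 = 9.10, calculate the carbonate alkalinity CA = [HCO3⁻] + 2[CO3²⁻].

[CO2*] = KH · pCO2 = 10^(−1.55) × 316×10^-6 = 8.906×10^-6 mol/kg
α₀ = 1/(1 + K1/[H⁺] + K1K2/[H⁺]²) = 1/(1 + 10^+2.11 + 10^+1.09) = 0.007036
DIC = [CO2*]/α₀ = 8.906×10^-6 / 0.007036 = 1.266 mmol/kg
CA = (α₁ + 2α₂)·DIC = (0.9064 + 2×0.08656) × 1.266 = 1.37 mmol/kg

CA = 1.37 mmol/kg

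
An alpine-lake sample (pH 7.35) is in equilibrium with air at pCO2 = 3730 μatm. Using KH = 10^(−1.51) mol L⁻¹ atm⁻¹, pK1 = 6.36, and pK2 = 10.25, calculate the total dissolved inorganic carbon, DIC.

[CO2*] = KH · pCO2 = 10^(−1.51) × 3730×10^-6 = 1.153×10^-4 mol/L
α₀ = 1/(1 + K1/[H⁺] + K1K2/[H⁺]²) = 1/(1 + 10^+0.99 + 10^-1.91) = 0.09272
DIC = [CO2*]/α₀ = 1.153×10^-4 / 0.09272 = 1.24 mmol/L

DIC = 1.24 mmol/L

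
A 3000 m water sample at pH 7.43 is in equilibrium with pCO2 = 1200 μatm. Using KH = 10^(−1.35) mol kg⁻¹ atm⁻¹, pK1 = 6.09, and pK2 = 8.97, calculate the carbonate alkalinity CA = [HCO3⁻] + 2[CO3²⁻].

CA = 1.24 mmol/kg

[CO2*] = KH · pCO2 = 10^(−1.35) × 1200×10^-6 = 5.360×10^-5 mol/kg
α₀ = 1/(1 + K1/[H⁺] + K1K2/[H⁺]²) = 1/(1 + 10^+1.34 + 10^-0.20) = 0.04254
DIC = [CO2*]/α₀ = 5.360×10^-5 / 0.04254 = 1.260 mmol/kg
CA = (α₁ + 2α₂)·DIC = (0.9306 + 2×0.02684) × 1.260 = 1.24 mmol/kg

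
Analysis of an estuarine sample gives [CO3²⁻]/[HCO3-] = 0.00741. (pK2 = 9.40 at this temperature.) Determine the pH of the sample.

From K2 = [H⁺][CO3²⁻]/[HCO3-]:  pH = pK2 + log₁₀([CO3²⁻]/[HCO3-])
log₁₀(0.00741) = -2.130
pH = 9.40 + (-2.130) = 7.27

pH = 7.27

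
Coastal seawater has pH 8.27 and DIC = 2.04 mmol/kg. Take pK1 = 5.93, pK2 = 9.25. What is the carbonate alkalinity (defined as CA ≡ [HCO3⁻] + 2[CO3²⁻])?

CA = 2.22 mmol/kg

CA = [HCO3⁻] + 2[CO3²⁻] = (α₁ + 2α₂)·DIC
At pH 8.27: [H⁺]/K1 = 10^-2.34 = 0.0045709, K2/[H⁺] = 10^-0.98 = 0.10471
α₁ = 1/(1 + 0.0045709 + 0.10471) = 1/1.1093 = 0.9015; α₂ = α₁·K2/[H⁺] = 0.09440
α₁ + 2α₂ = 1.0903
CA = 1.0903 × 2.04 = 2.22 mmol/kg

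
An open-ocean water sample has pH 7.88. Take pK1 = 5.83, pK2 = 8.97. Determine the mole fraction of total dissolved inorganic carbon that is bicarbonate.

α₁ = 1 / (1 + [H⁺]/K1 + K2/[H⁺]) = 1 / (1 + 10^-2.05 + 10^-1.09)
   = 1 / (1 + 0.0089125 + 0.081283) = 1/1.0902 = 0.9173

α₁ = 0.917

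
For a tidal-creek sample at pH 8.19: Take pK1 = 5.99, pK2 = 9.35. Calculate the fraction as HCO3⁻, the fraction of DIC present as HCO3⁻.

α₁ = 1 / (1 + [H⁺]/K1 + K2/[H⁺]) = 1 / (1 + 10^-2.20 + 10^-1.16)
   = 1 / (1 + 0.0063096 + 0.069183) = 1/1.0755 = 0.9298

α₁ = 0.930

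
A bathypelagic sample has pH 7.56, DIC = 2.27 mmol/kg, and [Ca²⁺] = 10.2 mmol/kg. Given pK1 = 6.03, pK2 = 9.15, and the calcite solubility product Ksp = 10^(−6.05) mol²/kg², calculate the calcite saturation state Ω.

Ω = 0.633

α₂ = 1 / (1 + [H⁺]/K2 + [H⁺]²/(K1K2)) = 1 / (1 + 10^+1.59 + 10^+0.06)
   = 1 / (1 + 38.905 + 1.1482) = 1/41.053 = 0.02436
[CO3²⁻] = α₂ × DIC = 0.02436 × 2.27 = 0.05529 mmol/kg
Ksp = 10^(−6.05) = 8.913×10^-7
Ω = [Ca²⁺][CO3²⁻]/Ksp = (10.2×10^-3)(5.529×10^-5) / 8.913×10^-7 = 0.633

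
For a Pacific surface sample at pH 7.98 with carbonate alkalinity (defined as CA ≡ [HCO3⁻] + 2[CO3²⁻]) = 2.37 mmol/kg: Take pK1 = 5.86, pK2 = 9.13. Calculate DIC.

CA = [HCO3⁻] + 2[CO3²⁻] = (α₁ + 2α₂)·DIC
At pH 7.98: [H⁺]/K1 = 10^-2.12 = 0.0075858, K2/[H⁺] = 10^-1.15 = 0.070795
α₁ = 1/(1 + 0.0075858 + 0.070795) = 1/1.0784 = 0.9273; α₂ = α₁·K2/[H⁺] = 0.06565
α₁ + 2α₂ = 1.0586
DIC = CA / (α₁ + 2α₂) = 2.37 / 1.0586 = 2.24 mmol/kg

DIC = 2.24 mmol/kg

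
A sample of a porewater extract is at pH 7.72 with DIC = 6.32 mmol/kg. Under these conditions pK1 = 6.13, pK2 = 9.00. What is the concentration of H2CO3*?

α₀ = 1 / (1 + K1/[H⁺] + K1K2/[H⁺]²) = 1 / (1 + 10^+1.59 + 10^+0.31)
   = 1 / (1 + 38.905 + 2.0417) = 1/41.946 = 0.02384
[CO2*] = α₀ × DIC = 0.02384 × 6.32 = 0.151 mmol/kg

[CO2*] = 0.151 mmol/kg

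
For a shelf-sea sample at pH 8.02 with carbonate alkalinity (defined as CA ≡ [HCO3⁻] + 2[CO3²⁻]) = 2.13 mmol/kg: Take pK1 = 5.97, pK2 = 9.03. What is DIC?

CA = [HCO3⁻] + 2[CO3²⁻] = (α₁ + 2α₂)·DIC
At pH 8.02: [H⁺]/K1 = 10^-2.05 = 0.0089125, K2/[H⁺] = 10^-1.01 = 0.097724
α₁ = 1/(1 + 0.0089125 + 0.097724) = 1/1.1066 = 0.9036; α₂ = α₁·K2/[H⁺] = 0.08831
α₁ + 2α₂ = 1.0803
DIC = CA / (α₁ + 2α₂) = 2.13 / 1.0803 = 1.97 mmol/kg

DIC = 1.97 mmol/kg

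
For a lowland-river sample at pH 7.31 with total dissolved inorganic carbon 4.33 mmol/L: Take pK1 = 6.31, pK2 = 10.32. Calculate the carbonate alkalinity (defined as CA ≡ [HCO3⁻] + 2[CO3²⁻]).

CA = [HCO3⁻] + 2[CO3²⁻] = (α₁ + 2α₂)·DIC
At pH 7.31: [H⁺]/K1 = 10^-1.00 = 0.10000, K2/[H⁺] = 10^-3.01 = 0.00097724
α₁ = 1/(1 + 0.10000 + 0.00097724) = 1/1.1010 = 0.9083; α₂ = α₁·K2/[H⁺] = 0.0008876
α₁ + 2α₂ = 0.9101
CA = 0.9101 × 4.33 = 3.94 mmol/L

CA = 3.94 mmol/L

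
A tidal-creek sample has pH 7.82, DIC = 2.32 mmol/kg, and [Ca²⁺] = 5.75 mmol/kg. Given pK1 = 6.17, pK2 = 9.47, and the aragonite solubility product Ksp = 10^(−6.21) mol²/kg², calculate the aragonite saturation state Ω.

α₂ = 1 / (1 + [H⁺]/K2 + [H⁺]²/(K1K2)) = 1 / (1 + 10^+1.65 + 10^+0.00)
   = 1 / (1 + 44.668 + 1.0000) = 1/46.668 = 0.02143
[CO3²⁻] = α₂ × DIC = 0.02143 × 2.32 = 0.04971 mmol/kg
Ksp = 10^(−6.21) = 6.166×10^-7
Ω = [Ca²⁺][CO3²⁻]/Ksp = (5.75×10^-3)(4.971×10^-5) / 6.166×10^-7 = 0.464

Ω = 0.464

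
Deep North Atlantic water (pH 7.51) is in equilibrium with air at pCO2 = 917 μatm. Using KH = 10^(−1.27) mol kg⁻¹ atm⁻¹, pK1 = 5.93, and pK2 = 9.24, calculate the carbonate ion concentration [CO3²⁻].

[CO2*] = KH · pCO2 = 10^(−1.27) × 917×10^-6 = 4.925×10^-5 mol/kg
α₀ = 1/(1 + K1/[H⁺] + K1K2/[H⁺]²) = 1/(1 + 10^+1.58 + 10^-0.15) = 0.02517
DIC = [CO2*]/α₀ = 4.925×10^-5 / 0.02517 = 1.956 mmol/kg
[CO3²⁻] = α₂·DIC; α₂ = 0.01782, so [CO3²⁻] = 0.01782 × 1.956 = 0.0349 mmol/kg

[CO3²⁻] = 0.0349 mmol/kg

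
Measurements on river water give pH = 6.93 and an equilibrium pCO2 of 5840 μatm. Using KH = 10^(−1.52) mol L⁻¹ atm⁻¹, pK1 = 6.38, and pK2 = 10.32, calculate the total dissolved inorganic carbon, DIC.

[CO2*] = KH · pCO2 = 10^(−1.52) × 5840×10^-6 = 1.764×10^-4 mol/L
α₀ = 1/(1 + K1/[H⁺] + K1K2/[H⁺]²) = 1/(1 + 10^+0.55 + 10^-2.84) = 0.2198
DIC = [CO2*]/α₀ = 1.764×10^-4 / 0.2198 = 0.802 mmol/L

DIC = 0.802 mmol/L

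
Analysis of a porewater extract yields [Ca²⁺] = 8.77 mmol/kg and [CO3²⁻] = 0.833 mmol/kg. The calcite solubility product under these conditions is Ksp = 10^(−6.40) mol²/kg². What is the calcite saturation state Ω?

Ksp = 10^(−6.40) = 3.981×10^-7
Ω = [Ca²⁺][CO3²⁻]/Ksp = (8.77×10^-3)(0.833×10^-3) / 3.981×10^-7 = 18.4

Ω = 18.4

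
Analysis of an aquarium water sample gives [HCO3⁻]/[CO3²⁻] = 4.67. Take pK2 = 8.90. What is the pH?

From K2 = [H⁺][CO3²⁻]/[HCO3⁻]:  pH = pK2 − log₁₀([HCO3⁻]/[CO3²⁻])
log₁₀(4.67) = +0.669
pH = 8.90 − (+0.669) = 8.23

pH = 8.23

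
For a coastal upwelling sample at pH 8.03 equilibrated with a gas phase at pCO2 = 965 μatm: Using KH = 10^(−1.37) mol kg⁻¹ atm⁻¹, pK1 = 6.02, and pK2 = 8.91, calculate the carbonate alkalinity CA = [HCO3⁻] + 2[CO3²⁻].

[CO2*] = KH · pCO2 = 10^(−1.37) × 965×10^-6 = 4.116×10^-5 mol/kg
α₀ = 1/(1 + K1/[H⁺] + K1K2/[H⁺]²) = 1/(1 + 10^+2.01 + 10^+1.13) = 0.008560
DIC = [CO2*]/α₀ = 4.116×10^-5 / 0.008560 = 4.809 mmol/kg
CA = (α₁ + 2α₂)·DIC = (0.8760 + 2×0.1155) × 4.809 = 5.32 mmol/kg

CA = 5.32 mmol/kg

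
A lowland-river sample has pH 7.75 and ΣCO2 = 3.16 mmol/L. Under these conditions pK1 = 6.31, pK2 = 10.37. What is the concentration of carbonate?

α₂ = 1 / (1 + [H⁺]/K2 + [H⁺]²/(K1K2)) = 1 / (1 + 10^+2.62 + 10^+1.18)
   = 1 / (1 + 416.87 + 15.136) = 1/433.00 = 0.002309
[CO3²⁻] = α₂ × DIC = 0.002309 × 3.16 = 0.00730 mmol/L = 7.30 μmol/L

[CO3²⁻] = 7.30 μmol/L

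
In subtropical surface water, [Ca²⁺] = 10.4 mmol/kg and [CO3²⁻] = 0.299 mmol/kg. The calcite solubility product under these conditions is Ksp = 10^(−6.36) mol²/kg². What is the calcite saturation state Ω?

Ω = 7.12

Ksp = 10^(−6.36) = 4.365×10^-7
Ω = [Ca²⁺][CO3²⁻]/Ksp = (10.4×10^-3)(0.299×10^-3) / 4.365×10^-7 = 7.12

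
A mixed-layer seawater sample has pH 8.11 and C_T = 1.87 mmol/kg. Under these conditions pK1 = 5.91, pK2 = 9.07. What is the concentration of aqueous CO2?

[CO2*] = 10.6 μmol/kg

α₀ = 1 / (1 + K1/[H⁺] + K1K2/[H⁺]²) = 1 / (1 + 10^+2.20 + 10^+1.24)
   = 1 / (1 + 158.49 + 17.378) = 1/176.87 = 0.005654
[CO2*] = α₀ × DIC = 0.005654 × 1.87 = 0.0106 mmol/kg = 10.6 μmol/kg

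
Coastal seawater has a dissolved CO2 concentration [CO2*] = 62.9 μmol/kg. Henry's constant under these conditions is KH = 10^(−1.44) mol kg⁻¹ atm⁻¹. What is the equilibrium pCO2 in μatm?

KH = 10^(−1.44) = 3.631×10^-2 mol kg⁻¹ atm⁻¹
pCO2 = [CO2*]/KH = 62.9×10^-6 / 3.631×10^-2 = 1.73×10^-3 atm = 1730 μatm

pCO2 = 1730 μatm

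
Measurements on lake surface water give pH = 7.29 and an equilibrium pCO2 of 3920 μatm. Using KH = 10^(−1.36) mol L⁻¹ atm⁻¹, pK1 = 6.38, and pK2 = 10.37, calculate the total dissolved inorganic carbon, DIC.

[CO2*] = KH · pCO2 = 10^(−1.36) × 3920×10^-6 = 1.711×10^-4 mol/L
α₀ = 1/(1 + K1/[H⁺] + K1K2/[H⁺]²) = 1/(1 + 10^+0.91 + 10^-2.17) = 0.1095
DIC = [CO2*]/α₀ = 1.711×10^-4 / 0.1095 = 1.56 mmol/L

DIC = 1.56 mmol/L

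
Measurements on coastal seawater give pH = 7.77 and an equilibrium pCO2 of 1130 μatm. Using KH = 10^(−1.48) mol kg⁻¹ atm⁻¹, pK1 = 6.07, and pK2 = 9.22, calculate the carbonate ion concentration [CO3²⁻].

[CO3²⁻] = 0.0665 mmol/kg

[CO2*] = KH · pCO2 = 10^(−1.48) × 1130×10^-6 = 3.742×10^-5 mol/kg
α₀ = 1/(1 + K1/[H⁺] + K1K2/[H⁺]²) = 1/(1 + 10^+1.70 + 10^+0.25) = 0.01890
DIC = [CO2*]/α₀ = 3.742×10^-5 / 0.01890 = 1.979 mmol/kg
[CO3²⁻] = α₂·DIC; α₂ = 0.03362, so [CO3²⁻] = 0.03362 × 1.979 = 0.0665 mmol/kg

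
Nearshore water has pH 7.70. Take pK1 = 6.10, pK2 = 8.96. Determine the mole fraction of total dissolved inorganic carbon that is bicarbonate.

α₁ = 0.926

α₁ = 1 / (1 + [H⁺]/K1 + K2/[H⁺]) = 1 / (1 + 10^-1.60 + 10^-1.26)
   = 1 / (1 + 0.025119 + 0.054954) = 1/1.0801 = 0.9259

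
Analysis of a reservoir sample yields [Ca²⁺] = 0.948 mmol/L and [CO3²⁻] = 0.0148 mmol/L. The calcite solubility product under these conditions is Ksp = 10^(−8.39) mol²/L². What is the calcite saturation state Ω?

Ksp = 10^(−8.39) = 4.074×10^-9
Ω = [Ca²⁺][CO3²⁻]/Ksp = (0.948×10^-3)(0.0148×10^-3) / 4.074×10^-9 = 3.44

Ω = 3.44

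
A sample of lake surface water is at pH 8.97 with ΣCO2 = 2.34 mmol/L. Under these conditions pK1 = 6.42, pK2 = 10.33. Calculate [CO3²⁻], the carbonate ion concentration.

[CO3²⁻] = 0.0976 mmol/L

α₂ = 1 / (1 + [H⁺]/K2 + [H⁺]²/(K1K2)) = 1 / (1 + 10^+1.36 + 10^-1.19)
   = 1 / (1 + 22.909 + 0.064565) = 1/23.973 = 0.04171
[CO3²⁻] = α₂ × DIC = 0.04171 × 2.34 = 0.0976 mmol/L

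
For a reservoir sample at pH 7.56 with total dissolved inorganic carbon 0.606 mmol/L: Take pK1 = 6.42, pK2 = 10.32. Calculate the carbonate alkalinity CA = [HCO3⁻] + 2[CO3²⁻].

CA = [HCO3⁻] + 2[CO3²⁻] = (α₁ + 2α₂)·DIC
At pH 7.56: [H⁺]/K1 = 10^-1.14 = 0.072444, K2/[H⁺] = 10^-2.76 = 0.0017378
α₁ = 1/(1 + 0.072444 + 0.0017378) = 1/1.0742 = 0.9309; α₂ = α₁·K2/[H⁺] = 0.001618
α₁ + 2α₂ = 0.9342
CA = 0.9342 × 0.606 = 0.566 mmol/L

CA = 0.566 mmol/L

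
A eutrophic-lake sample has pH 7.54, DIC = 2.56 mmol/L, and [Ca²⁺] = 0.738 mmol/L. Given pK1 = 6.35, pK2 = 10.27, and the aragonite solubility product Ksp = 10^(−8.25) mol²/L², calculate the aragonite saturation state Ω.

α₂ = 1 / (1 + [H⁺]/K2 + [H⁺]²/(K1K2)) = 1 / (1 + 10^+2.73 + 10^+1.54)
   = 1 / (1 + 537.03 + 34.674) = 1/572.71 = 0.001746
[CO3²⁻] = α₂ × DIC = 0.001746 × 2.56 = 0.004470 mmol/L = 4.470 μmol/L
Ksp = 10^(−8.25) = 5.623×10^-9
Ω = [Ca²⁺][CO3²⁻]/Ksp = (0.738×10^-3)(4.470×10^-6) / 5.623×10^-9 = 0.587

Ω = 0.587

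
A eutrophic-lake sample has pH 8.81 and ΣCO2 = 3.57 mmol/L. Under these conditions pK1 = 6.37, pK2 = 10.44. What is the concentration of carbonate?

α₂ = 1 / (1 + [H⁺]/K2 + [H⁺]²/(K1K2)) = 1 / (1 + 10^+1.63 + 10^-0.81)
   = 1 / (1 + 42.658 + 0.15488) = 1/43.813 = 0.02282
[CO3²⁻] = α₂ × DIC = 0.02282 × 3.57 = 0.0815 mmol/L

[CO3²⁻] = 0.0815 mmol/L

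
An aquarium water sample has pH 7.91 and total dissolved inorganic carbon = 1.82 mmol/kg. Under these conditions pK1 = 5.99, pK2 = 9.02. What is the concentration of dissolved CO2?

[CO2*] = 0.0201 mmol/kg

α₀ = 1 / (1 + K1/[H⁺] + K1K2/[H⁺]²) = 1 / (1 + 10^+1.92 + 10^+0.81)
   = 1 / (1 + 83.176 + 6.4565) = 1/90.633 = 0.01103
[CO2*] = α₀ × DIC = 0.01103 × 1.82 = 0.0201 mmol/kg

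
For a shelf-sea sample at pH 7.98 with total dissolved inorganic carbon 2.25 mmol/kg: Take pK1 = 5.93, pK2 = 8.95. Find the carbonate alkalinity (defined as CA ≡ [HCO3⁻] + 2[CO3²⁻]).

CA = 2.45 mmol/kg

CA = [HCO3⁻] + 2[CO3²⁻] = (α₁ + 2α₂)·DIC
At pH 7.98: [H⁺]/K1 = 10^-2.05 = 0.0089125, K2/[H⁺] = 10^-0.97 = 0.10715
α₁ = 1/(1 + 0.0089125 + 0.10715) = 1/1.1161 = 0.8960; α₂ = α₁·K2/[H⁺] = 0.09601
α₁ + 2α₂ = 1.0880
CA = 1.0880 × 2.25 = 2.45 mmol/kg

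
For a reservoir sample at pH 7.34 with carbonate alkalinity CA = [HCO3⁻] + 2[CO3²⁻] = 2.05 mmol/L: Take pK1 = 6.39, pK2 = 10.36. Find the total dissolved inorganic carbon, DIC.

DIC = 2.28 mmol/L

CA = [HCO3⁻] + 2[CO3²⁻] = (α₁ + 2α₂)·DIC
At pH 7.34: [H⁺]/K1 = 10^-0.95 = 0.11220, K2/[H⁺] = 10^-3.02 = 0.00095499
α₁ = 1/(1 + 0.11220 + 0.00095499) = 1/1.1132 = 0.8983; α₂ = α₁·K2/[H⁺] = 0.0008579
α₁ + 2α₂ = 0.9001
DIC = CA / (α₁ + 2α₂) = 2.05 / 0.9001 = 2.28 mmol/L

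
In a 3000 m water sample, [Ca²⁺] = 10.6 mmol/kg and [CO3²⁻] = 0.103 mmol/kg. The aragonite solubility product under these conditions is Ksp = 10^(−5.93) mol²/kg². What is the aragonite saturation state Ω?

Ksp = 10^(−5.93) = 1.175×10^-6
Ω = [Ca²⁺][CO3²⁻]/Ksp = (10.6×10^-3)(0.103×10^-3) / 1.175×10^-6 = 0.929

Ω = 0.929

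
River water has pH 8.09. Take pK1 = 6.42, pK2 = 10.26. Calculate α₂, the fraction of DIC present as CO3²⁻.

α₂ = 0.00658

α₂ = 1 / (1 + [H⁺]/K2 + [H⁺]²/(K1K2)) = 1 / (1 + 10^+2.17 + 10^+0.50)
   = 1 / (1 + 147.91 + 3.1623) = 1/152.07 = 0.006576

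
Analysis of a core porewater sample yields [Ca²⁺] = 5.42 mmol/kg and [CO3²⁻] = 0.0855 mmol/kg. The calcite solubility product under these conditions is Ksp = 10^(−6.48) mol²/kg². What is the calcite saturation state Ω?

Ksp = 10^(−6.48) = 3.311×10^-7
Ω = [Ca²⁺][CO3²⁻]/Ksp = (5.42×10^-3)(0.0855×10^-3) / 3.311×10^-7 = 1.40

Ω = 1.40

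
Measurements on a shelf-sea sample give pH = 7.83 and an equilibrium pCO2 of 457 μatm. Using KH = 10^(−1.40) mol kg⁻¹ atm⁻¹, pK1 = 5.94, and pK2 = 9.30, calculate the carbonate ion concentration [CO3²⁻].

[CO3²⁻] = 0.0479 mmol/kg

[CO2*] = KH · pCO2 = 10^(−1.40) × 457×10^-6 = 1.819×10^-5 mol/kg
α₀ = 1/(1 + K1/[H⁺] + K1K2/[H⁺]²) = 1/(1 + 10^+1.89 + 10^+0.42) = 0.01231
DIC = [CO2*]/α₀ = 1.819×10^-5 / 0.01231 = 1.478 mmol/kg
[CO3²⁻] = α₂·DIC; α₂ = 0.03237, so [CO3²⁻] = 0.03237 × 1.478 = 0.0479 mmol/kg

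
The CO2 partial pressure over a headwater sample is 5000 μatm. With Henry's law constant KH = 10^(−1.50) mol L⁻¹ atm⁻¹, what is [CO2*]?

[CO2*] = 158 μmol/L

KH = 10^(−1.50) = 3.162×10^-2 mol L⁻¹ atm⁻¹
[CO2*] = KH · pCO2 = 3.162×10^-2 × 5000×10^-6 atm = 1.58×10^-4 mol/L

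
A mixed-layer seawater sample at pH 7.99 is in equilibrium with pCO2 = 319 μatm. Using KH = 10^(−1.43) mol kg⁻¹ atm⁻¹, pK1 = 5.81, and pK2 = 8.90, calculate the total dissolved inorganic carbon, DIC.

DIC = 2.03 mmol/kg

[CO2*] = KH · pCO2 = 10^(−1.43) × 319×10^-6 = 1.185×10^-5 mol/kg
α₀ = 1/(1 + K1/[H⁺] + K1K2/[H⁺]²) = 1/(1 + 10^+2.18 + 10^+1.27) = 0.005849
DIC = [CO2*]/α₀ = 1.185×10^-5 / 0.005849 = 2.03 mmol/kg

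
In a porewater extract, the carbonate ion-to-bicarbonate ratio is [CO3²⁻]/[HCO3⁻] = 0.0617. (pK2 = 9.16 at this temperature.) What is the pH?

pH = 7.95

From K2 = [H⁺][CO3²⁻]/[HCO3⁻]:  pH = pK2 + log₁₀([CO3²⁻]/[HCO3⁻])
log₁₀(0.0617) = -1.210
pH = 9.16 + (-1.210) = 7.95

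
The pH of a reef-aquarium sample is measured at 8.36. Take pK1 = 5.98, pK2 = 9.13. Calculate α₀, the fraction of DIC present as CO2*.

α₀ = 1 / (1 + K1/[H⁺] + K1K2/[H⁺]²) = 1 / (1 + 10^+2.38 + 10^+1.61)
   = 1 / (1 + 239.88 + 40.738) = 1/281.62 = 0.003551

α₀ = 0.00355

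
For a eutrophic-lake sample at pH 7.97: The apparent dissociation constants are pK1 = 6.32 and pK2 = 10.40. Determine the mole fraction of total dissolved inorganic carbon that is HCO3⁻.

α₁ = 0.975

α₁ = 1 / (1 + [H⁺]/K1 + K2/[H⁺]) = 1 / (1 + 10^-1.65 + 10^-2.43)
   = 1 / (1 + 0.022387 + 0.0037154) = 1/1.0261 = 0.9746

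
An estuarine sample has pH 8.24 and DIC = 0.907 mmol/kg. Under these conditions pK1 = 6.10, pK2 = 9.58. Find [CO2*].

[CO2*] = 6.24 μmol/kg

α₀ = 1 / (1 + K1/[H⁺] + K1K2/[H⁺]²) = 1 / (1 + 10^+2.14 + 10^+0.80)
   = 1 / (1 + 138.04 + 6.3096) = 1/145.35 = 0.006880
[CO2*] = α₀ × DIC = 0.006880 × 0.907 = 0.00624 mmol/kg = 6.24 μmol/kg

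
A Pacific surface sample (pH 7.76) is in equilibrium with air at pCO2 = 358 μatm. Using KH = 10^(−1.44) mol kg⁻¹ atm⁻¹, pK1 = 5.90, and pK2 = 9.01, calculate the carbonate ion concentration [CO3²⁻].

[CO2*] = KH · pCO2 = 10^(−1.44) × 358×10^-6 = 1.300×10^-5 mol/kg
α₀ = 1/(1 + K1/[H⁺] + K1K2/[H⁺]²) = 1/(1 + 10^+1.86 + 10^+0.61) = 0.01290
DIC = [CO2*]/α₀ = 1.300×10^-5 / 0.01290 = 1.008 mmol/kg
[CO3²⁻] = α₂·DIC; α₂ = 0.05255, so [CO3²⁻] = 0.05255 × 1.008 = 0.0530 mmol/kg

[CO3²⁻] = 0.0530 mmol/kg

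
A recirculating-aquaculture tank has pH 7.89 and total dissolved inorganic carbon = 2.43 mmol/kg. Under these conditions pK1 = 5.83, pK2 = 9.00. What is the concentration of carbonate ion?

[CO3²⁻] = 0.174 mmol/kg

α₂ = 1 / (1 + [H⁺]/K2 + [H⁺]²/(K1K2)) = 1 / (1 + 10^+1.11 + 10^-0.95)
   = 1 / (1 + 12.882 + 0.11220) = 1/13.995 = 0.07146
[CO3²⁻] = α₂ × DIC = 0.07146 × 2.43 = 0.174 mmol/kg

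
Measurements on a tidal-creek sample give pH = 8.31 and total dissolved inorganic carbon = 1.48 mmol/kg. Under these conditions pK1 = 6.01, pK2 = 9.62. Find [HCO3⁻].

[HCO3⁻] = 1.40 mmol/kg

α₁ = 1 / (1 + [H⁺]/K1 + K2/[H⁺]) = 1 / (1 + 10^-2.30 + 10^-1.31)
   = 1 / (1 + 0.0050119 + 0.048978) = 1/1.0540 = 0.9488
[HCO3⁻] = α₁ × DIC = 0.9488 × 1.48 = 1.40 mmol/kg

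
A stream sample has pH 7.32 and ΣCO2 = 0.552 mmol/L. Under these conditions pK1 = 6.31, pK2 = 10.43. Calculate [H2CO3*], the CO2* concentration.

α₀ = 1 / (1 + K1/[H⁺] + K1K2/[H⁺]²) = 1 / (1 + 10^+1.01 + 10^-2.10)
   = 1 / (1 + 10.233 + 0.0079433) = 1/11.241 = 0.08896
[CO2*] = α₀ × DIC = 0.08896 × 0.552 = 0.0491 mmol/L

[CO2*] = 0.0491 mmol/L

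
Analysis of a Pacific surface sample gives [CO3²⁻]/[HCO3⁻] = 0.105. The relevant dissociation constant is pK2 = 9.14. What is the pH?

From K2 = [H⁺][CO3²⁻]/[HCO3⁻]:  pH = pK2 + log₁₀([CO3²⁻]/[HCO3⁻])
log₁₀(0.105) = -0.979
pH = 9.14 + (-0.979) = 8.16

pH = 8.16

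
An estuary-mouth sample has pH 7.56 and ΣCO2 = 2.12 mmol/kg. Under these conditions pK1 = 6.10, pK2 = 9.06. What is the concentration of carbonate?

α₂ = 1 / (1 + [H⁺]/K2 + [H⁺]²/(K1K2)) = 1 / (1 + 10^+1.50 + 10^+0.04)
   = 1 / (1 + 31.623 + 1.0965) = 1/33.719 = 0.02966
[CO3²⁻] = α₂ × DIC = 0.02966 × 2.12 = 0.0629 mmol/kg

[CO3²⁻] = 0.0629 mmol/kg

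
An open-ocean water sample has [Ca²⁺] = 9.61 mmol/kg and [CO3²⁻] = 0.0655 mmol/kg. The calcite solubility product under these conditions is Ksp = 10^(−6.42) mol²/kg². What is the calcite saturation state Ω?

Ksp = 10^(−6.42) = 3.802×10^-7
Ω = [Ca²⁺][CO3²⁻]/Ksp = (9.61×10^-3)(0.0655×10^-3) / 3.802×10^-7 = 1.66

Ω = 1.66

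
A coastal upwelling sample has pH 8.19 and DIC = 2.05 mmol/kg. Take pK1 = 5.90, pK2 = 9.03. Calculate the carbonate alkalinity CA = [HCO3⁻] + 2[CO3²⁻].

CA = [HCO3⁻] + 2[CO3²⁻] = (α₁ + 2α₂)·DIC
At pH 8.19: [H⁺]/K1 = 10^-2.29 = 0.0051286, K2/[H⁺] = 10^-0.84 = 0.14454
α₁ = 1/(1 + 0.0051286 + 0.14454) = 1/1.1497 = 0.8698; α₂ = α₁·K2/[H⁺] = 0.1257
α₁ + 2α₂ = 1.1213
CA = 1.1213 × 2.05 = 2.30 mmol/kg

CA = 2.30 mmol/kg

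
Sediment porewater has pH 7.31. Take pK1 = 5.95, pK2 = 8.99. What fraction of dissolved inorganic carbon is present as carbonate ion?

α₂ = 1 / (1 + [H⁺]/K2 + [H⁺]²/(K1K2)) = 1 / (1 + 10^+1.68 + 10^+0.32)
   = 1 / (1 + 47.863 + 2.0893) = 1/50.952 = 0.01963

α₂ = 0.0196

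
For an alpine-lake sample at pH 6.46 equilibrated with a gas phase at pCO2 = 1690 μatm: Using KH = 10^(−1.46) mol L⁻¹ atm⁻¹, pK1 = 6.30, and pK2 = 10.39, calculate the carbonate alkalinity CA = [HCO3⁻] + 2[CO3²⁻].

[CO2*] = KH · pCO2 = 10^(−1.46) × 1690×10^-6 = 5.860×10^-5 mol/L
α₀ = 1/(1 + K1/[H⁺] + K1K2/[H⁺]²) = 1/(1 + 10^+0.16 + 10^-3.77) = 0.4089
DIC = [CO2*]/α₀ = 5.860×10^-5 / 0.4089 = 0.1433 mmol/L
CA = (α₁ + 2α₂)·DIC = (0.5910 + 2×6.944×10^-5) × 0.1433 = 0.0847 mmol/L

CA = 0.0847 mmol/L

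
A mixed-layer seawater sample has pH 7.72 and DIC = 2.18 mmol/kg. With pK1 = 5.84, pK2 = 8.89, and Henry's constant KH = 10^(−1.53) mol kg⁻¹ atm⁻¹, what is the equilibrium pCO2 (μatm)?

pCO2 = 901 μatm

α₀ = 1 / (1 + K1/[H⁺] + K1K2/[H⁺]²) = 1 / (1 + 10^+1.88 + 10^+0.71)
   = 1 / (1 + 75.858 + 5.1286) = 1/81.986 = 0.01220
[CO2*] = α₀ × DIC = 0.01220 × 2.18 = 0.02659 mmol/kg
pCO2 = [CO2*]/KH = 2.659×10^-5 / 2.951×10^-2 = 901 μatm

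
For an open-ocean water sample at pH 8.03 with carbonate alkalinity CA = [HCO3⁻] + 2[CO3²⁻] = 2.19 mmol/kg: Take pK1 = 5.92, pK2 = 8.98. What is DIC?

DIC = 2.00 mmol/kg

CA = [HCO3⁻] + 2[CO3²⁻] = (α₁ + 2α₂)·DIC
At pH 8.03: [H⁺]/K1 = 10^-2.11 = 0.0077625, K2/[H⁺] = 10^-0.95 = 0.11220
α₁ = 1/(1 + 0.0077625 + 0.11220) = 1/1.1200 = 0.8929; α₂ = α₁·K2/[H⁺] = 0.1002
α₁ + 2α₂ = 1.0933
DIC = CA / (α₁ + 2α₂) = 2.19 / 1.0933 = 2.00 mmol/kg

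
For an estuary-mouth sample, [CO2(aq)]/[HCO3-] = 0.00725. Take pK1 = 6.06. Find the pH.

pH = 8.20

From K1 = [H⁺][HCO3-]/[CO2(aq)]:  pH = pK1 − log₁₀([CO2(aq)]/[HCO3-])
log₁₀(0.00725) = -2.140
pH = 6.06 − (-2.140) = 8.20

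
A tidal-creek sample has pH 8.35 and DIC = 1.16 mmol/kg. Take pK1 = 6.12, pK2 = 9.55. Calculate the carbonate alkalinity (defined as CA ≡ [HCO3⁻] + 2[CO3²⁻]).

CA = 1.22 mmol/kg

CA = [HCO3⁻] + 2[CO3²⁻] = (α₁ + 2α₂)·DIC
At pH 8.35: [H⁺]/K1 = 10^-2.23 = 0.0058884, K2/[H⁺] = 10^-1.20 = 0.063096
α₁ = 1/(1 + 0.0058884 + 0.063096) = 1/1.0690 = 0.9355; α₂ = α₁·K2/[H⁺] = 0.05902
α₁ + 2α₂ = 1.0535
CA = 1.0535 × 1.16 = 1.22 mmol/kg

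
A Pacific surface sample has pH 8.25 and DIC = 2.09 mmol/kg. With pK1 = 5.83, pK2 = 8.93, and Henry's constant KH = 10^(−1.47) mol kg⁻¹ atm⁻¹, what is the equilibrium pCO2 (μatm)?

α₀ = 1 / (1 + K1/[H⁺] + K1K2/[H⁺]²) = 1 / (1 + 10^+2.42 + 10^+1.74)
   = 1 / (1 + 263.03 + 54.954) = 1/318.98 = 0.003135
[CO2*] = α₀ × DIC = 0.003135 × 2.09 = 0.006552 mmol/kg = 6.552 μmol/kg
pCO2 = [CO2*]/KH = 6.552×10^-6 / 3.388×10^-2 = 193 μatm

pCO2 = 193 μatm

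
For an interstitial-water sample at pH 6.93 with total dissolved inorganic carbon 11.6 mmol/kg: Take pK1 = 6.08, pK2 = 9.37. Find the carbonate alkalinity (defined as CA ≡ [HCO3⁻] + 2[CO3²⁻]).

CA = 10.2 mmol/kg

CA = [HCO3⁻] + 2[CO3²⁻] = (α₁ + 2α₂)·DIC
At pH 6.93: [H⁺]/K1 = 10^-0.85 = 0.14125, K2/[H⁺] = 10^-2.44 = 0.0036308
α₁ = 1/(1 + 0.14125 + 0.0036308) = 1/1.1449 = 0.8735; α₂ = α₁·K2/[H⁺] = 0.003171
α₁ + 2α₂ = 0.8798
CA = 0.8798 × 11.6 = 10.2 mmol/kg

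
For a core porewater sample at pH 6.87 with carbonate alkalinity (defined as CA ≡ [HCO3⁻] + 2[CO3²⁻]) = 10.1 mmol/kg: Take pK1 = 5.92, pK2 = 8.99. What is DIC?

DIC = 11.1 mmol/kg

CA = [HCO3⁻] + 2[CO3²⁻] = (α₁ + 2α₂)·DIC
At pH 6.87: [H⁺]/K1 = 10^-0.95 = 0.11220, K2/[H⁺] = 10^-2.12 = 0.0075858
α₁ = 1/(1 + 0.11220 + 0.0075858) = 1/1.1198 = 0.8930; α₂ = α₁·K2/[H⁺] = 0.006774
α₁ + 2α₂ = 0.9066
DIC = CA / (α₁ + 2α₂) = 10.1 / 0.9066 = 11.1 mmol/kg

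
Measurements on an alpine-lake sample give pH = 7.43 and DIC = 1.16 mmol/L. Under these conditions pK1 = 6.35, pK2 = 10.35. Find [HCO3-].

[HCO3⁻] = 1.07 mmol/L

α₁ = 1 / (1 + [H⁺]/K1 + K2/[H⁺]) = 1 / (1 + 10^-1.08 + 10^-2.92)
   = 1 / (1 + 0.083176 + 0.0012023) = 1/1.0844 = 0.9222
[HCO3⁻] = α₁ × DIC = 0.9222 × 1.16 = 1.07 mmol/L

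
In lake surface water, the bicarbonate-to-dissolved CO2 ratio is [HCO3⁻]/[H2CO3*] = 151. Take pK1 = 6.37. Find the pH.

pH = 8.55

From K1 = [H⁺][HCO3⁻]/[H2CO3*]:  pH = pK1 + log₁₀([HCO3⁻]/[H2CO3*])
log₁₀(151) = +2.179
pH = 6.37 + (+2.179) = 8.55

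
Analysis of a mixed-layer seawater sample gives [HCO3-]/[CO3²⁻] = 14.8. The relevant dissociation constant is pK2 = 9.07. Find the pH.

From K2 = [H⁺][CO3²⁻]/[HCO3-]:  pH = pK2 − log₁₀([HCO3-]/[CO3²⁻])
log₁₀(14.8) = +1.170
pH = 9.07 − (+1.170) = 7.90

pH = 7.90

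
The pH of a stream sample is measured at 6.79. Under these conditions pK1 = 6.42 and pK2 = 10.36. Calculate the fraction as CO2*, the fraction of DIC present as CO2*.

α₀ = 0.299

α₀ = 1 / (1 + K1/[H⁺] + K1K2/[H⁺]²) = 1 / (1 + 10^+0.37 + 10^-3.20)
   = 1 / (1 + 2.3442 + 0.00063096) = 1/3.3449 = 0.2990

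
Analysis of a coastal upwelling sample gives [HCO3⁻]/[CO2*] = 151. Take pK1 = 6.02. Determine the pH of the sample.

From K1 = [H⁺][HCO3⁻]/[CO2*]:  pH = pK1 + log₁₀([HCO3⁻]/[CO2*])
log₁₀(151) = +2.179
pH = 6.02 + (+2.179) = 8.20

pH = 8.20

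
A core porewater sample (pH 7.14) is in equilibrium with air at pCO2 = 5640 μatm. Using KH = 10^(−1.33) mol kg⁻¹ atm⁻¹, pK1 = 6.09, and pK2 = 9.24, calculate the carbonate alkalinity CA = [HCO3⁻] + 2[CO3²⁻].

CA = 3.01 mmol/kg

[CO2*] = KH · pCO2 = 10^(−1.33) × 5640×10^-6 = 2.638×10^-4 mol/kg
α₀ = 1/(1 + K1/[H⁺] + K1K2/[H⁺]²) = 1/(1 + 10^+1.05 + 10^-1.05) = 0.08124
DIC = [CO2*]/α₀ = 2.638×10^-4 / 0.08124 = 3.247 mmol/kg
CA = (α₁ + 2α₂)·DIC = (0.9115 + 2×0.007240) × 3.247 = 3.01 mmol/kg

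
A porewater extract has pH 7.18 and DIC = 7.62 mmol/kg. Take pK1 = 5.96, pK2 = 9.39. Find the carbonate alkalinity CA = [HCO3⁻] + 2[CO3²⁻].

CA = [HCO3⁻] + 2[CO3²⁻] = (α₁ + 2α₂)·DIC
At pH 7.18: [H⁺]/K1 = 10^-1.22 = 0.060256, K2/[H⁺] = 10^-2.21 = 0.0061660
α₁ = 1/(1 + 0.060256 + 0.0061660) = 1/1.0664 = 0.9377; α₂ = α₁·K2/[H⁺] = 0.005782
α₁ + 2α₂ = 0.9493
CA = 0.9493 × 7.62 = 7.23 mmol/kg

CA = 7.23 mmol/kg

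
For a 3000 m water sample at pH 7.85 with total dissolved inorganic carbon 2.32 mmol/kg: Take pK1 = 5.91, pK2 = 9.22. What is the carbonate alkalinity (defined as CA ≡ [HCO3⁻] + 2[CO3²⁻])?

CA = [HCO3⁻] + 2[CO3²⁻] = (α₁ + 2α₂)·DIC
At pH 7.85: [H⁺]/K1 = 10^-1.94 = 0.011482, K2/[H⁺] = 10^-1.37 = 0.042658
α₁ = 1/(1 + 0.011482 + 0.042658) = 1/1.0541 = 0.9486; α₂ = α₁·K2/[H⁺] = 0.04047
α₁ + 2α₂ = 1.0296
CA = 1.0296 × 2.32 = 2.39 mmol/kg

CA = 2.39 mmol/kg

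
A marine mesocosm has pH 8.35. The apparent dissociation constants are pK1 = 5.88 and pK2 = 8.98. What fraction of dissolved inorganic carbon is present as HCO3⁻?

α₁ = 1 / (1 + [H⁺]/K1 + K2/[H⁺]) = 1 / (1 + 10^-2.47 + 10^-0.63)
   = 1 / (1 + 0.0033884 + 0.23442) = 1/1.2378 = 0.8079

α₁ = 0.808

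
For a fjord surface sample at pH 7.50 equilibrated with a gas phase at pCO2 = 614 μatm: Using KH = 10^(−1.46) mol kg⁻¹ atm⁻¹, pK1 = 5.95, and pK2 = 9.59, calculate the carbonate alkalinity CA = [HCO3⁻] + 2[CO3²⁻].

CA = 0.768 mmol/kg

[CO2*] = KH · pCO2 = 10^(−1.46) × 614×10^-6 = 2.129×10^-5 mol/kg
α₀ = 1/(1 + K1/[H⁺] + K1K2/[H⁺]²) = 1/(1 + 10^+1.55 + 10^-0.54) = 0.02720
DIC = [CO2*]/α₀ = 2.129×10^-5 / 0.02720 = 0.7828 mmol/kg
CA = (α₁ + 2α₂)·DIC = (0.9650 + 2×0.007843) × 0.7828 = 0.768 mmol/kg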